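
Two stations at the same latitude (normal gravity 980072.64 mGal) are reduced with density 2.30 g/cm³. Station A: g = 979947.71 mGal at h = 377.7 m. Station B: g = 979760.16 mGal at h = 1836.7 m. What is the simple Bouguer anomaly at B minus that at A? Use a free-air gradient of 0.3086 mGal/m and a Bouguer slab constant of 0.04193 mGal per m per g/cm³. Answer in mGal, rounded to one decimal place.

122.0

Δg_SB(A) = 979947.71 − 980072.64 + 0.3086×377.7 − 0.04193×2.30×377.7 = -44.80 mGal
Δg_SB(B) = 979760.16 − 980072.64 + 0.3086×1836.7 − 0.04193×2.30×1836.7 = 77.20 mGal
Difference = 77.20 − (-44.80) = 122.00 mGal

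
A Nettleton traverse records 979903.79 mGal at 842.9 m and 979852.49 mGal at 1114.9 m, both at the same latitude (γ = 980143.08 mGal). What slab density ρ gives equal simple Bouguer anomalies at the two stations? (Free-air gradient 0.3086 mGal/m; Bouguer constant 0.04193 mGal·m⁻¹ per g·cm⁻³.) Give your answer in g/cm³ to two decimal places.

2.86

Δg_obs = 979852.49 − 979903.79 = -51.30 mGal over Δh = 1114.9 − 842.9 = 272.0 m
Equal Bouguer anomalies ⇒ Δg_obs + (0.3086 − 0.04193ρ)·Δh = 0
0.3086 − 0.04193ρ = −Δg_obs/Δh = 0.18860
ρ = (0.3086 − 0.18860) / 0.04193 = 2.86 g/cm³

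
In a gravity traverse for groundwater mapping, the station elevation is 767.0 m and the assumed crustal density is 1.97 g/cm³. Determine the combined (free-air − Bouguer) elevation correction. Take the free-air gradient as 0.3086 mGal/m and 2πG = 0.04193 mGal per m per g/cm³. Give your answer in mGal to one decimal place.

Combined gradient = 0.3086 − 0.04193 × 1.97 = 0.2259979 mGal/m
Combined elevation correction = 0.2259979 × 767.0 = 173.3 mGal

173.3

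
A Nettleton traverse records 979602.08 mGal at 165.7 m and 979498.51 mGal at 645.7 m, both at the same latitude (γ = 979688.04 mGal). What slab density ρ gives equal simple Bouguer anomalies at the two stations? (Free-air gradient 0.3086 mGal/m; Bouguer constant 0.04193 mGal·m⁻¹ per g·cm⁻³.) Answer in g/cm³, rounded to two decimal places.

Δg_obs = 979498.51 − 979602.08 = -103.57 mGal over Δh = 645.7 − 165.7 = 480.0 m
Equal Bouguer anomalies ⇒ Δg_obs + (0.3086 − 0.04193ρ)·Δh = 0
0.3086 − 0.04193ρ = −Δg_obs/Δh = 0.21577
ρ = (0.3086 − 0.21577) / 0.04193 = 2.21 g/cm³

2.21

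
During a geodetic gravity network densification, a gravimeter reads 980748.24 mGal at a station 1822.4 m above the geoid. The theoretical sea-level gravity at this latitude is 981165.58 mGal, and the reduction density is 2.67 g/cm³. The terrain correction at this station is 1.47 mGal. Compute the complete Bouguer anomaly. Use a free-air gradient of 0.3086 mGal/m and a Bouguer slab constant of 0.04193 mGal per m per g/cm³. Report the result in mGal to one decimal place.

Free-air correction = 0.3086 × 1822.4 = 562.39 mGal
Free-air anomaly = 980748.24 − 981165.58 + (562.39) = 145.05 mGal
Bouguer slab correction = 0.04193 × 2.67 × 1822.4 = 204.02 mGal
Simple Bouguer anomaly = 145.05 − (204.02) = -58.97 mGal
Complete Bouguer anomaly = -58.97 + 1.47 = -57.50 mGal

-57.5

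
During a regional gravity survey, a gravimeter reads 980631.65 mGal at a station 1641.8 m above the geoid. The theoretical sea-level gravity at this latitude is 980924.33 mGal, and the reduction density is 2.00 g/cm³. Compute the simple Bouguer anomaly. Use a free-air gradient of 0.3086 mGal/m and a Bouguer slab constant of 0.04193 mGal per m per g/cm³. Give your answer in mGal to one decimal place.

Free-air correction = 0.3086 × 1641.8 = 506.66 mGal
Free-air anomaly = 980631.65 − 980924.33 + (506.66) = 213.98 mGal
Bouguer slab correction = 0.04193 × 2.00 × 1641.8 = 137.68 mGal
Simple Bouguer anomaly = 213.98 − (137.68) = 76.30 mGal

76.3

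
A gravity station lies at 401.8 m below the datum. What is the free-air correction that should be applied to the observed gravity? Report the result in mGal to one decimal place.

Free-air correction = 0.3086 × -401.8 = -124.0 mGal

-124.0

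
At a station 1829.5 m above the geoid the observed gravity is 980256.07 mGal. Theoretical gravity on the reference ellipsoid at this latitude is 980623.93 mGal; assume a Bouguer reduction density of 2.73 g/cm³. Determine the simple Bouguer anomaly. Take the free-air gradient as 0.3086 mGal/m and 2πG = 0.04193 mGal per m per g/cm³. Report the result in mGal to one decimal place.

-12.7

Free-air correction = 0.3086 × 1829.5 = 564.58 mGal
Free-air anomaly = 980256.07 − 980623.93 + (564.58) = 196.72 mGal
Bouguer slab correction = 0.04193 × 2.73 × 1829.5 = 209.42 mGal
Simple Bouguer anomaly = 196.72 − (209.42) = -12.70 mGal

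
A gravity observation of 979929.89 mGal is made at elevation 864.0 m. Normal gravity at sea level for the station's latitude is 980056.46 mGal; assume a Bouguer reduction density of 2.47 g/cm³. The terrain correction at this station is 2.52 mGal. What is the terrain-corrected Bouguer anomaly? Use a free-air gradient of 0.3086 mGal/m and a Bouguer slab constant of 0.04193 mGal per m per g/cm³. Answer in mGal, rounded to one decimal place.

Free-air correction = 0.3086 × 864.0 = 266.63 mGal
Free-air anomaly = 979929.89 − 980056.46 + (266.63) = 140.06 mGal
Bouguer slab correction = 0.04193 × 2.47 × 864.0 = 89.48 mGal
Simple Bouguer anomaly = 140.06 − (89.48) = 50.58 mGal
Complete Bouguer anomaly = 50.58 + 2.52 = 53.10 mGal

53.1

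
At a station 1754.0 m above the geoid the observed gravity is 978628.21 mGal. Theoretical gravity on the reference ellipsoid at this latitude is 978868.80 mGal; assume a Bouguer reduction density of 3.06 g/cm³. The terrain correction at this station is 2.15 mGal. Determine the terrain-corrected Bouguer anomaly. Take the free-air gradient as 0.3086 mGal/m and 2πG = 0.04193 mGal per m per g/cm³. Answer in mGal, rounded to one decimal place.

Free-air correction = 0.3086 × 1754.0 = 541.28 mGal
Free-air anomaly = 978628.21 − 978868.80 + (541.28) = 300.69 mGal
Bouguer slab correction = 0.04193 × 3.06 × 1754.0 = 225.05 mGal
Simple Bouguer anomaly = 300.69 − (225.05) = 75.64 mGal
Complete Bouguer anomaly = 75.64 + 2.15 = 77.79 mGal

77.8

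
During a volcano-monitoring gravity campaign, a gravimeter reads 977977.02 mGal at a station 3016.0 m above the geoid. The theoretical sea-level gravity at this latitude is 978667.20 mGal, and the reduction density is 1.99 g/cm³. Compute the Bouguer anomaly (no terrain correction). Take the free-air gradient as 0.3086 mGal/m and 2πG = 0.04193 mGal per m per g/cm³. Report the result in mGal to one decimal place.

Free-air correction = 0.3086 × 3016.0 = 930.74 mGal
Free-air anomaly = 977977.02 − 978667.20 + (930.74) = 240.56 mGal
Bouguer slab correction = 0.04193 × 1.99 × 3016.0 = 251.66 mGal
Simple Bouguer anomaly = 240.56 − (251.66) = -11.10 mGal

-11.1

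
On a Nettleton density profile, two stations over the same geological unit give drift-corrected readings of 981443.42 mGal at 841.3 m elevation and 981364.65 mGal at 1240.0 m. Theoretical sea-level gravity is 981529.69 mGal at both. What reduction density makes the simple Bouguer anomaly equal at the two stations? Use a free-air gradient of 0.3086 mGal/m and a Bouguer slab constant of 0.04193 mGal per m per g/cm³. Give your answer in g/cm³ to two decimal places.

2.65

Δg_obs = 981364.65 − 981443.42 = -78.77 mGal over Δh = 1240.0 − 841.3 = 398.7 m
Equal Bouguer anomalies ⇒ Δg_obs + (0.3086 − 0.04193ρ)·Δh = 0
0.3086 − 0.04193ρ = −Δg_obs/Δh = 0.19757
ρ = (0.3086 − 0.19757) / 0.04193 = 2.65 g/cm³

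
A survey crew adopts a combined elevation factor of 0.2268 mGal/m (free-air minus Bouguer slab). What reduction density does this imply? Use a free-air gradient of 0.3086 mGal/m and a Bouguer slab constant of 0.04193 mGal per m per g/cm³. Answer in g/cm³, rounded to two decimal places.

1.95

0.2268 = 0.3086 − 0.04193 × ρ
ρ = (0.3086 − 0.2268) / 0.04193 = 1.95 g/cm³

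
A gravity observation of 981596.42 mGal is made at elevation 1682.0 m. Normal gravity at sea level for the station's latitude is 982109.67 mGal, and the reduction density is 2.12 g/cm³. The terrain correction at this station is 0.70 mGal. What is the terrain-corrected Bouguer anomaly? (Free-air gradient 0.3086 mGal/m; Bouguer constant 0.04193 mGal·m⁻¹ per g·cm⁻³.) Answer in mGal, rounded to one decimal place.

-143.0

Free-air correction = 0.3086 × 1682.0 = 519.07 mGal
Free-air anomaly = 981596.42 − 982109.67 + (519.07) = 5.82 mGal
Bouguer slab correction = 0.04193 × 2.12 × 1682.0 = 149.52 mGal
Simple Bouguer anomaly = 5.82 − (149.52) = -143.70 mGal
Complete Bouguer anomaly = -143.70 + 0.70 = -143.00 mGal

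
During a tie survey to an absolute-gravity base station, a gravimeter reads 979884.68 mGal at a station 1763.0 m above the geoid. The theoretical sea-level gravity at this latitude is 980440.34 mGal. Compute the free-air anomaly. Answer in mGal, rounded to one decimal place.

Free-air correction = 0.3086 × 1763.0 = 544.06 mGal
Free-air anomaly = 979884.68 − 980440.34 + (544.06) = -11.60 mGal

-11.6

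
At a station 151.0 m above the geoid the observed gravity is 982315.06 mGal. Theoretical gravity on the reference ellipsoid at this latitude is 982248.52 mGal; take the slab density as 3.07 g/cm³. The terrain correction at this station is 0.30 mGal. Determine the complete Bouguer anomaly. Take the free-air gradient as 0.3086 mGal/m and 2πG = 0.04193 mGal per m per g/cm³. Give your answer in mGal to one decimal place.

94.0

Free-air correction = 0.3086 × 151.0 = 46.60 mGal
Free-air anomaly = 982315.06 − 982248.52 + (46.60) = 113.14 mGal
Bouguer slab correction = 0.04193 × 3.07 × 151.0 = 19.44 mGal
Simple Bouguer anomaly = 113.14 − (19.44) = 93.70 mGal
Complete Bouguer anomaly = 93.70 + 0.30 = 94.00 mGal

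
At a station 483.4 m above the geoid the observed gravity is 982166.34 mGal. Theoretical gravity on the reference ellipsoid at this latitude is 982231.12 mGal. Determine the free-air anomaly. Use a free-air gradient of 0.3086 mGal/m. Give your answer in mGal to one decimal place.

84.4

Free-air correction = 0.3086 × 483.4 = 149.18 mGal
Free-air anomaly = 982166.34 − 982231.12 + (149.18) = 84.40 mGal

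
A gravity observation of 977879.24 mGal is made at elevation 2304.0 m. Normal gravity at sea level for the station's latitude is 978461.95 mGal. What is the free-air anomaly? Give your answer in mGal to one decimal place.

Free-air correction = 0.3086 × 2304.0 = 711.01 mGal
Free-air anomaly = 977879.24 − 978461.95 + (711.01) = 128.30 mGal

128.3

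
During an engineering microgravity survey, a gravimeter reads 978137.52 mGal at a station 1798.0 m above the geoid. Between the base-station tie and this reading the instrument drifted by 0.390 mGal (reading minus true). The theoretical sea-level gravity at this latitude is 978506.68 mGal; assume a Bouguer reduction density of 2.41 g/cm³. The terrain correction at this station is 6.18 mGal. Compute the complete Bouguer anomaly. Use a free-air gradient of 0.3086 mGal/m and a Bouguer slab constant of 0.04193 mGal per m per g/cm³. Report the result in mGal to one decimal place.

Drift-corrected reading = 978137.52 − (0.390) = 978137.130 mGal
Free-air correction = 0.3086 × 1798.0 = 554.86 mGal
Free-air anomaly = 978137.130 − 978506.68 + (554.86) = 185.310 mGal
Bouguer slab correction = 0.04193 × 2.41 × 1798.0 = 181.69 mGal
Simple Bouguer anomaly = 185.310 − (181.69) = 3.620 mGal
Complete Bouguer anomaly = 3.620 + 6.18 = 9.800 mGal

9.8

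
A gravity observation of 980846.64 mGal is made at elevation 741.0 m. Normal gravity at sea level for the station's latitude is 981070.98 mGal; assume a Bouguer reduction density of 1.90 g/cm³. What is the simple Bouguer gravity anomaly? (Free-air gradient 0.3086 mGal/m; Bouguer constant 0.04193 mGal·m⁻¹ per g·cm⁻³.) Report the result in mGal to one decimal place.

-54.7

Free-air correction = 0.3086 × 741.0 = 228.67 mGal
Free-air anomaly = 980846.64 − 981070.98 + (228.67) = 4.33 mGal
Bouguer slab correction = 0.04193 × 1.90 × 741.0 = 59.03 mGal
Simple Bouguer anomaly = 4.33 − (59.03) = -54.70 mGal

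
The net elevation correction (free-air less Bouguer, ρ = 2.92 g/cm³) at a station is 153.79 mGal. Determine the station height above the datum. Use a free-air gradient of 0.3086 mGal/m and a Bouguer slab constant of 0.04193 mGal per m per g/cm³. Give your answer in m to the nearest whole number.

Combined gradient = 0.3086 − 0.04193 × 2.92 = 0.1861644 mGal/m
h = 153.79 / 0.1861644 = 826.10 m

826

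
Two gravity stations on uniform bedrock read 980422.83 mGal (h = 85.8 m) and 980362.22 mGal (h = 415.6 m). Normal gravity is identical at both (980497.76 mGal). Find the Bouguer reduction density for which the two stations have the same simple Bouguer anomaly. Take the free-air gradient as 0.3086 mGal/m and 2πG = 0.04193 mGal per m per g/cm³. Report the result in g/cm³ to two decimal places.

Δg_obs = 980362.22 − 980422.83 = -60.61 mGal over Δh = 415.6 − 85.8 = 329.8 m
Equal Bouguer anomalies ⇒ Δg_obs + (0.3086 − 0.04193ρ)·Δh = 0
0.3086 − 0.04193ρ = −Δg_obs/Δh = 0.18378
ρ = (0.3086 − 0.18378) / 0.04193 = 2.98 g/cm³

2.98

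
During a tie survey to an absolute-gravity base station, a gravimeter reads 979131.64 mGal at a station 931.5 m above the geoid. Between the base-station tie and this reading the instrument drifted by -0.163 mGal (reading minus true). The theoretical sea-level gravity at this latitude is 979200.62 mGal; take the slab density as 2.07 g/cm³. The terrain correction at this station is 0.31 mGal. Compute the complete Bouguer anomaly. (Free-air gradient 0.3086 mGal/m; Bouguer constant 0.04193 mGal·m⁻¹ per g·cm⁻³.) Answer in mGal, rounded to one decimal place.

138.1

Drift-corrected reading = 979131.64 − (-0.163) = 979131.803 mGal
Free-air correction = 0.3086 × 931.5 = 287.46 mGal
Free-air anomaly = 979131.803 − 979200.62 + (287.46) = 218.643 mGal
Bouguer slab correction = 0.04193 × 2.07 × 931.5 = 80.85 mGal
Simple Bouguer anomaly = 218.643 − (80.85) = 137.793 mGal
Complete Bouguer anomaly = 137.793 + 0.31 = 138.103 mGal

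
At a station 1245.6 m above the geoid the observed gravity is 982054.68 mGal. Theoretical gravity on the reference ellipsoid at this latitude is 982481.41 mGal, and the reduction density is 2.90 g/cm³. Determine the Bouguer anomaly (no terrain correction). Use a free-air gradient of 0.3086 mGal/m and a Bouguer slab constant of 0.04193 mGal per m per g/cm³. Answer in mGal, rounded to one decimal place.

-193.8

Free-air correction = 0.3086 × 1245.6 = 384.39 mGal
Free-air anomaly = 982054.68 − 982481.41 + (384.39) = -42.34 mGal
Bouguer slab correction = 0.04193 × 2.90 × 1245.6 = 151.46 mGal
Simple Bouguer anomaly = -42.34 − (151.46) = -193.80 mGal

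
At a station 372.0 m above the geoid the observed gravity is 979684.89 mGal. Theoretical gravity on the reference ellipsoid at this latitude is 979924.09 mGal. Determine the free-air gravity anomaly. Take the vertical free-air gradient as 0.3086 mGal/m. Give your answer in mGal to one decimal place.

-124.4

Free-air correction = 0.3086 × 372.0 = 114.80 mGal
Free-air anomaly = 979684.89 − 979924.09 + (114.80) = -124.40 mGal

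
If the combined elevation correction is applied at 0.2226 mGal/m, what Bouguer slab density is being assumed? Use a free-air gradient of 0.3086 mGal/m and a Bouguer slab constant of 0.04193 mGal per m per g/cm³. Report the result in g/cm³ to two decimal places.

0.2226 = 0.3086 − 0.04193 × ρ
ρ = (0.3086 − 0.2226) / 0.04193 = 2.05 g/cm³

2.05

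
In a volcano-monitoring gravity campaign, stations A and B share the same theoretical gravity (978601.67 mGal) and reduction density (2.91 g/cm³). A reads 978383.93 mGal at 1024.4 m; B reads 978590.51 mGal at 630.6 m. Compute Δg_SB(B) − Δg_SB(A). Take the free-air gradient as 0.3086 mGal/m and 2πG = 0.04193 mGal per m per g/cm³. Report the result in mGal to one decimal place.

Δg_SB(A) = 978383.93 − 978601.67 + 0.3086×1024.4 − 0.04193×2.91×1024.4 = -26.60 mGal
Δg_SB(B) = 978590.51 − 978601.67 + 0.3086×630.6 − 0.04193×2.91×630.6 = 106.50 mGal
Difference = 106.50 − (-26.60) = 133.10 mGal

133.1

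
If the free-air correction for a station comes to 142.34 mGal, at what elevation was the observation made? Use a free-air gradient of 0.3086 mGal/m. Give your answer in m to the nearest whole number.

h = 142.34 / 0.3086 = 461.24 m

461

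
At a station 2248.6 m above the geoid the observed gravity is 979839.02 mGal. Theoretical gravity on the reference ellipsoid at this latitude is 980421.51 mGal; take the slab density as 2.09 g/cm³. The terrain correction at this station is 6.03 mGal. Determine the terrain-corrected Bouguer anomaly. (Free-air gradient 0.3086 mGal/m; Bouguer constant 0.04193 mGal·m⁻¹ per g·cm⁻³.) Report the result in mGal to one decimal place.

Free-air correction = 0.3086 × 2248.6 = 693.92 mGal
Free-air anomaly = 979839.02 − 980421.51 + (693.92) = 111.43 mGal
Bouguer slab correction = 0.04193 × 2.09 × 2248.6 = 197.05 mGal
Simple Bouguer anomaly = 111.43 − (197.05) = -85.62 mGal
Complete Bouguer anomaly = -85.62 + 6.03 = -79.59 mGal

-79.6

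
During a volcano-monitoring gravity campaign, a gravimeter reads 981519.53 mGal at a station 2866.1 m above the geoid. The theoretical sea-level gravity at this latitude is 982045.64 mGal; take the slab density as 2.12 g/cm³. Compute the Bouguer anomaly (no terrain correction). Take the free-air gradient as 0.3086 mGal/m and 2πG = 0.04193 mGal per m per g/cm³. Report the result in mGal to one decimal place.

103.6

Free-air correction = 0.3086 × 2866.1 = 884.48 mGal
Free-air anomaly = 981519.53 − 982045.64 + (884.48) = 358.37 mGal
Bouguer slab correction = 0.04193 × 2.12 × 2866.1 = 254.77 mGal
Simple Bouguer anomaly = 358.37 − (254.77) = 103.60 mGal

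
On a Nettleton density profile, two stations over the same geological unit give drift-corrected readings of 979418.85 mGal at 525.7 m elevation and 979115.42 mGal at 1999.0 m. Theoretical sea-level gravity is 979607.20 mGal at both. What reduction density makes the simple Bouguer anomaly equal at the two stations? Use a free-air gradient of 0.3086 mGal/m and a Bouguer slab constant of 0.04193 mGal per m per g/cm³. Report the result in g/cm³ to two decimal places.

Δg_obs = 979115.42 − 979418.85 = -303.43 mGal over Δh = 1999.0 − 525.7 = 1473.3 m
Equal Bouguer anomalies ⇒ Δg_obs + (0.3086 − 0.04193ρ)·Δh = 0
0.3086 − 0.04193ρ = −Δg_obs/Δh = 0.20595
ρ = (0.3086 − 0.20595) / 0.04193 = 2.45 g/cm³

2.45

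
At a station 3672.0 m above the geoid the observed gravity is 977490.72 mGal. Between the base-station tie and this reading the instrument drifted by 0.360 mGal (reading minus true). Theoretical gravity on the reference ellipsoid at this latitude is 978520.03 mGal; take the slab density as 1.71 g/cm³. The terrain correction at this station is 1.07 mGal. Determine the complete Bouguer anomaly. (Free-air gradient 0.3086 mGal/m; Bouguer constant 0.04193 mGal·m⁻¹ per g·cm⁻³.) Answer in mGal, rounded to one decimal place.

-158.7

Drift-corrected reading = 977490.72 − (0.360) = 977490.360 mGal
Free-air correction = 0.3086 × 3672.0 = 1133.18 mGal
Free-air anomaly = 977490.360 − 978520.03 + (1133.18) = 103.510 mGal
Bouguer slab correction = 0.04193 × 1.71 × 3672.0 = 263.28 mGal
Simple Bouguer anomaly = 103.510 − (263.28) = -159.770 mGal
Complete Bouguer anomaly = -159.770 + 1.07 = -158.700 mGal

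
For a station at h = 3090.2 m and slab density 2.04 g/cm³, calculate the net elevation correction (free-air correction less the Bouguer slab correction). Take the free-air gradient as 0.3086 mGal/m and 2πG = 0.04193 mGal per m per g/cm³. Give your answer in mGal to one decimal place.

Combined gradient = 0.3086 − 0.04193 × 2.04 = 0.2230628 mGal/m
Combined elevation correction = 0.2230628 × 3090.2 = 689.3 mGal

689.3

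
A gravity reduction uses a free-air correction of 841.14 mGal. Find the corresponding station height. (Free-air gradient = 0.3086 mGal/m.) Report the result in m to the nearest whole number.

h = 841.14 / 0.3086 = 2725.66 m

2726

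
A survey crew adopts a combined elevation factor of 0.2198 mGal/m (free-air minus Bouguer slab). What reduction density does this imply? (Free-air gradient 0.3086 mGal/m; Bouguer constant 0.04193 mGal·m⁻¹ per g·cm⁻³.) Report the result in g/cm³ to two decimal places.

2.12

0.2198 = 0.3086 − 0.04193 × ρ
ρ = (0.3086 − 0.2198) / 0.04193 = 2.12 g/cm³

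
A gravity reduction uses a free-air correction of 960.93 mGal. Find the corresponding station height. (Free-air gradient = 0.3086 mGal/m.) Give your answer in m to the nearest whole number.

h = 960.93 / 0.3086 = 3113.84 m

3114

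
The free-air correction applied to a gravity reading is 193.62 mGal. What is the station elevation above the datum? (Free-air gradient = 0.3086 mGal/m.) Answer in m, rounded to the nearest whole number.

627

h = 193.62 / 0.3086 = 627.41 m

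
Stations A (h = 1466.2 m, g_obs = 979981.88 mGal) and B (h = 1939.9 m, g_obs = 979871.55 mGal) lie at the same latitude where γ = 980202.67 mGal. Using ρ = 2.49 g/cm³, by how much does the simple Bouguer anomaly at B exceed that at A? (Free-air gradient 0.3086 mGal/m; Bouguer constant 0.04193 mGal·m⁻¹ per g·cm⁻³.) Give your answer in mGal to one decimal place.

Δg_SB(A) = 979981.88 − 980202.67 + 0.3086×1466.2 − 0.04193×2.49×1466.2 = 78.60 mGal
Δg_SB(B) = 979871.55 − 980202.67 + 0.3086×1939.9 − 0.04193×2.49×1939.9 = 65.00 mGal
Difference = 65.00 − (78.60) = -13.60 mGal

-13.6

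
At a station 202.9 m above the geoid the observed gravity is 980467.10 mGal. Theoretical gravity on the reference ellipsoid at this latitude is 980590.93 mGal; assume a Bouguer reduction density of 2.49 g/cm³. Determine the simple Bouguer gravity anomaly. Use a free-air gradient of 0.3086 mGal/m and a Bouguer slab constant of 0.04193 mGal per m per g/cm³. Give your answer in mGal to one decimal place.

-82.4

Free-air correction = 0.3086 × 202.9 = 62.61 mGal
Free-air anomaly = 980467.10 − 980590.93 + (62.61) = -61.22 mGal
Bouguer slab correction = 0.04193 × 2.49 × 202.9 = 21.18 mGal
Simple Bouguer anomaly = -61.22 − (21.18) = -82.40 mGal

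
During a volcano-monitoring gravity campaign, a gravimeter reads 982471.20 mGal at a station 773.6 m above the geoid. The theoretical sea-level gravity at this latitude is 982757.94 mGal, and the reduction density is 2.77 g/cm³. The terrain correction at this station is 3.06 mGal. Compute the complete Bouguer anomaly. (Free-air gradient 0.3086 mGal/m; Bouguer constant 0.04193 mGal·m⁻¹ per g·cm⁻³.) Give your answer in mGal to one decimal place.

Free-air correction = 0.3086 × 773.6 = 238.73 mGal
Free-air anomaly = 982471.20 − 982757.94 + (238.73) = -48.01 mGal
Bouguer slab correction = 0.04193 × 2.77 × 773.6 = 89.85 mGal
Simple Bouguer anomaly = -48.01 − (89.85) = -137.86 mGal
Complete Bouguer anomaly = -137.86 + 3.06 = -134.80 mGal

-134.8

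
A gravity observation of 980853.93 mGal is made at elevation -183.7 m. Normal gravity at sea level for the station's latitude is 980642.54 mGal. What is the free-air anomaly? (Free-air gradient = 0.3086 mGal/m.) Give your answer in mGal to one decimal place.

Free-air correction = 0.3086 × -183.7 = -56.69 mGal
Free-air anomaly = 980853.93 − 980642.54 + (-56.69) = 154.70 mGal

154.7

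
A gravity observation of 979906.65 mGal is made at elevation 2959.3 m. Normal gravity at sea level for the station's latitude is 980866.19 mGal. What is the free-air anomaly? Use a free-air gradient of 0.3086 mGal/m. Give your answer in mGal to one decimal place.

Free-air correction = 0.3086 × 2959.3 = 913.24 mGal
Free-air anomaly = 979906.65 − 980866.19 + (913.24) = -46.30 mGal

-46.3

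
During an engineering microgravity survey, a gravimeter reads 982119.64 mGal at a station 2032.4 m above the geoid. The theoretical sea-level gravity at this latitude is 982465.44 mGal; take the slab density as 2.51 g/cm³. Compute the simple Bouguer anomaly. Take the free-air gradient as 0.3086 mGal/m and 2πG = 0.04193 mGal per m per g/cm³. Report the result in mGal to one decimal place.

Free-air correction = 0.3086 × 2032.4 = 627.20 mGal
Free-air anomaly = 982119.64 − 982465.44 + (627.20) = 281.40 mGal
Bouguer slab correction = 0.04193 × 2.51 × 2032.4 = 213.90 mGal
Simple Bouguer anomaly = 281.40 − (213.90) = 67.50 mGal

67.5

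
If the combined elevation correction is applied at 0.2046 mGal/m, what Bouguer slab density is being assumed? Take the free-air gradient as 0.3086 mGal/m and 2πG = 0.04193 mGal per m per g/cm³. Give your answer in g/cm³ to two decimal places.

2.48

0.2046 = 0.3086 − 0.04193 × ρ
ρ = (0.3086 − 0.2046) / 0.04193 = 2.48 g/cm³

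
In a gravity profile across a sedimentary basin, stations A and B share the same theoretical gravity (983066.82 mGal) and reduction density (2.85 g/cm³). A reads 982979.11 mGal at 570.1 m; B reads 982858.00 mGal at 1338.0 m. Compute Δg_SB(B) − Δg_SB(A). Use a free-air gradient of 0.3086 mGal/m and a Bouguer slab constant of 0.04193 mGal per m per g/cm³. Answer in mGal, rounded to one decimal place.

24.1

Δg_SB(A) = 982979.11 − 983066.82 + 0.3086×570.1 − 0.04193×2.85×570.1 = 20.10 mGal
Δg_SB(B) = 982858.00 − 983066.82 + 0.3086×1338.0 − 0.04193×2.85×1338.0 = 44.20 mGal
Difference = 44.20 − (20.10) = 24.10 mGal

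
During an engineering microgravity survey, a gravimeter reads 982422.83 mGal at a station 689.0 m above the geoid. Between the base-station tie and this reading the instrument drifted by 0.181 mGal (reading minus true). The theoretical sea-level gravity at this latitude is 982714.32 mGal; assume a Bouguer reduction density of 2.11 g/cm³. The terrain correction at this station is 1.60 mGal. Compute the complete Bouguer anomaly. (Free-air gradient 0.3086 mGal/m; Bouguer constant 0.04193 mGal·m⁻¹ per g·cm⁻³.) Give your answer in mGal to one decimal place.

Drift-corrected reading = 982422.83 − (0.181) = 982422.649 mGal
Free-air correction = 0.3086 × 689.0 = 212.63 mGal
Free-air anomaly = 982422.649 − 982714.32 + (212.63) = -79.041 mGal
Bouguer slab correction = 0.04193 × 2.11 × 689.0 = 60.96 mGal
Simple Bouguer anomaly = -79.041 − (60.96) = -140.001 mGal
Complete Bouguer anomaly = -140.001 + 1.60 = -138.401 mGal

-138.4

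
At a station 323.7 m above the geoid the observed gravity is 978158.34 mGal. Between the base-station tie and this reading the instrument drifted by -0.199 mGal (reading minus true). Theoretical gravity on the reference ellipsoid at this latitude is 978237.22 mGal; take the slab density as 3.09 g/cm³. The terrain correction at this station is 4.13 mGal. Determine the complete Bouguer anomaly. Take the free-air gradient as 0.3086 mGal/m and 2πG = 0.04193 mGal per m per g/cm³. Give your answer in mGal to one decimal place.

Drift-corrected reading = 978158.34 − (-0.199) = 978158.539 mGal
Free-air correction = 0.3086 × 323.7 = 99.89 mGal
Free-air anomaly = 978158.539 − 978237.22 + (99.89) = 21.209 mGal
Bouguer slab correction = 0.04193 × 3.09 × 323.7 = 41.94 mGal
Simple Bouguer anomaly = 21.209 − (41.94) = -20.731 mGal
Complete Bouguer anomaly = -20.731 + 4.13 = -16.601 mGal

-16.6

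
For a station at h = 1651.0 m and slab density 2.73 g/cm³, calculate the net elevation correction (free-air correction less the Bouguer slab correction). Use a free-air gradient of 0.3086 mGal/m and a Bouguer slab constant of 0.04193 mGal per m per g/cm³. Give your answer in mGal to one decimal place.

320.5

Combined gradient = 0.3086 − 0.04193 × 2.73 = 0.1941311 mGal/m
Combined elevation correction = 0.1941311 × 1651.0 = 320.5 mGal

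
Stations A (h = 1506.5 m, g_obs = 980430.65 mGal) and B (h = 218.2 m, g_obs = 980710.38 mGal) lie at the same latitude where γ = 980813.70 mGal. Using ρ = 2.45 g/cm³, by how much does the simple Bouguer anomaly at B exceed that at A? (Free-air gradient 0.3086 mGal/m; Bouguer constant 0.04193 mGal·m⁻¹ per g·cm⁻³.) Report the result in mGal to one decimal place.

Δg_SB(A) = 980430.65 − 980813.70 + 0.3086×1506.5 − 0.04193×2.45×1506.5 = -72.90 mGal
Δg_SB(B) = 980710.38 − 980813.70 + 0.3086×218.2 − 0.04193×2.45×218.2 = -58.40 mGal
Difference = -58.40 − (-72.90) = 14.50 mGal

14.5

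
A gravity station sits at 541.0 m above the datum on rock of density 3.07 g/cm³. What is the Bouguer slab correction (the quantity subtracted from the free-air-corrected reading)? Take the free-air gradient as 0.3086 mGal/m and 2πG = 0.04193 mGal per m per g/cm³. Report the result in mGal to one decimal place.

Bouguer slab correction = 0.04193 × 3.07 × 541.0 = 69.6 mGal

69.6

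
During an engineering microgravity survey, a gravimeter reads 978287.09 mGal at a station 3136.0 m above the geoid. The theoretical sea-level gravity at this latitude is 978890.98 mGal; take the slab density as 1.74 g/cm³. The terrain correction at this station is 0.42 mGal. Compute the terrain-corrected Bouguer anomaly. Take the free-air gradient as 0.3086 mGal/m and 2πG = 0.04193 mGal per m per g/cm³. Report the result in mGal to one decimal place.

Free-air correction = 0.3086 × 3136.0 = 967.77 mGal
Free-air anomaly = 978287.09 − 978890.98 + (967.77) = 363.88 mGal
Bouguer slab correction = 0.04193 × 1.74 × 3136.0 = 228.80 mGal
Simple Bouguer anomaly = 363.88 − (228.80) = 135.08 mGal
Complete Bouguer anomaly = 135.08 + 0.42 = 135.50 mGal

135.5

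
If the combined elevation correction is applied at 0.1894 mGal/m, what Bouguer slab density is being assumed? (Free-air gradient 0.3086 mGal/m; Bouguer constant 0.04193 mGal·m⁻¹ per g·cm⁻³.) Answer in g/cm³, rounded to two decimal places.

0.1894 = 0.3086 − 0.04193 × ρ
ρ = (0.3086 − 0.1894) / 0.04193 = 2.84 g/cm³

2.84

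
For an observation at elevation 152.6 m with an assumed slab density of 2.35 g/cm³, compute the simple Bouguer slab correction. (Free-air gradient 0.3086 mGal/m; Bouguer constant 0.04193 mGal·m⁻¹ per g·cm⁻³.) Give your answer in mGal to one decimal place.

Bouguer slab correction = 0.04193 × 2.35 × 152.6 = 15.0 mGal

15.0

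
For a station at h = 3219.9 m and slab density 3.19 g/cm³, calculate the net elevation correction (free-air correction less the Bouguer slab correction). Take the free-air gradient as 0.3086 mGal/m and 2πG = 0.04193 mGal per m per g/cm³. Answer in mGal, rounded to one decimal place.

563.0

Combined gradient = 0.3086 − 0.04193 × 3.19 = 0.1748433 mGal/m
Combined elevation correction = 0.1748433 × 3219.9 = 563.0 mGal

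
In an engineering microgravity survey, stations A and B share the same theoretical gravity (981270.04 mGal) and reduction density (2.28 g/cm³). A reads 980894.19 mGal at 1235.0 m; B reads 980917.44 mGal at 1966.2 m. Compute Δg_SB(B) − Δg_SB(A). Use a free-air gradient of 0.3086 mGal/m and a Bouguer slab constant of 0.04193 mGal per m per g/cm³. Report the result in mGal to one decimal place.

179.0

Δg_SB(A) = 980894.19 − 981270.04 + 0.3086×1235.0 − 0.04193×2.28×1235.0 = -112.80 mGal
Δg_SB(B) = 980917.44 − 981270.04 + 0.3086×1966.2 − 0.04193×2.28×1966.2 = 66.20 mGal
Difference = 66.20 − (-112.80) = 179.00 mGal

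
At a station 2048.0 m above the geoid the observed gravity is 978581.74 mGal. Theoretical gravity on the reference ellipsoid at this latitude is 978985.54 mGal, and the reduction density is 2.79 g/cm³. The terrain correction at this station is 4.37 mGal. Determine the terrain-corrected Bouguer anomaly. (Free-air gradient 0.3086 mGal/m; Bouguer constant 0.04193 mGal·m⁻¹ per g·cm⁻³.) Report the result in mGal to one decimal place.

-7.0

Free-air correction = 0.3086 × 2048.0 = 632.01 mGal
Free-air anomaly = 978581.74 − 978985.54 + (632.01) = 228.21 mGal
Bouguer slab correction = 0.04193 × 2.79 × 2048.0 = 239.58 mGal
Simple Bouguer anomaly = 228.21 − (239.58) = -11.37 mGal
Complete Bouguer anomaly = -11.37 + 4.37 = -7.00 mGal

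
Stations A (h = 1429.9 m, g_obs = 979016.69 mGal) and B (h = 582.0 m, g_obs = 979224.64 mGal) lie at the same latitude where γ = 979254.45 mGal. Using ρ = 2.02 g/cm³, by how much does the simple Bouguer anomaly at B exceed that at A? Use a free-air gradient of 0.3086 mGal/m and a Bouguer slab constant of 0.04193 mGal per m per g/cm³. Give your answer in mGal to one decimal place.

Δg_SB(A) = 979016.69 − 979254.45 + 0.3086×1429.9 − 0.04193×2.02×1429.9 = 82.40 mGal
Δg_SB(B) = 979224.64 − 979254.45 + 0.3086×582.0 − 0.04193×2.02×582.0 = 100.50 mGal
Difference = 100.50 − (82.40) = 18.10 mGal

18.1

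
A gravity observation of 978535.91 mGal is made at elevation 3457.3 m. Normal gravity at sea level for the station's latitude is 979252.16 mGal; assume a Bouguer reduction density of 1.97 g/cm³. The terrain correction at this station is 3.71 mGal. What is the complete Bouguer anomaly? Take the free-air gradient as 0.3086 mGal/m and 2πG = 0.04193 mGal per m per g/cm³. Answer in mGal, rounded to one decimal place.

68.8

Free-air correction = 0.3086 × 3457.3 = 1066.92 mGal
Free-air anomaly = 978535.91 − 979252.16 + (1066.92) = 350.67 mGal
Bouguer slab correction = 0.04193 × 1.97 × 3457.3 = 285.58 mGal
Simple Bouguer anomaly = 350.67 − (285.58) = 65.09 mGal
Complete Bouguer anomaly = 65.09 + 3.71 = 68.80 mGal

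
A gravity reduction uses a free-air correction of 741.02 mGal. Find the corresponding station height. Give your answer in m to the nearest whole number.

h = 741.02 / 0.3086 = 2401.23 m

2401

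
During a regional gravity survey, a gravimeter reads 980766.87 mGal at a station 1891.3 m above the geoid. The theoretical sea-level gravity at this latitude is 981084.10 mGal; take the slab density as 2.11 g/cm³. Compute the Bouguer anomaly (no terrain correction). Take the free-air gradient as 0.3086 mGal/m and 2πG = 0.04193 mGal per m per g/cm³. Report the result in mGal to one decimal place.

Free-air correction = 0.3086 × 1891.3 = 583.66 mGal
Free-air anomaly = 980766.87 − 981084.10 + (583.66) = 266.43 mGal
Bouguer slab correction = 0.04193 × 2.11 × 1891.3 = 167.33 mGal
Simple Bouguer anomaly = 266.43 − (167.33) = 99.10 mGal

99.1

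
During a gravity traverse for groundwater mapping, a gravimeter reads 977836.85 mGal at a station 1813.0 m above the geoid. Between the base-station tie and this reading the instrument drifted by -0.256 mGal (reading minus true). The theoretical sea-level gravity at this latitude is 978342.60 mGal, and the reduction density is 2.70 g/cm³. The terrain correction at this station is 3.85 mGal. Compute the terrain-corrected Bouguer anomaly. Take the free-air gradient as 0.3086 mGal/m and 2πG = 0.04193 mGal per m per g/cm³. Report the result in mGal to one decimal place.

Drift-corrected reading = 977836.85 − (-0.256) = 977837.106 mGal
Free-air correction = 0.3086 × 1813.0 = 559.49 mGal
Free-air anomaly = 977837.106 − 978342.60 + (559.49) = 53.996 mGal
Bouguer slab correction = 0.04193 × 2.70 × 1813.0 = 205.25 mGal
Simple Bouguer anomaly = 53.996 − (205.25) = -151.254 mGal
Complete Bouguer anomaly = -151.254 + 3.85 = -147.404 mGal

-147.4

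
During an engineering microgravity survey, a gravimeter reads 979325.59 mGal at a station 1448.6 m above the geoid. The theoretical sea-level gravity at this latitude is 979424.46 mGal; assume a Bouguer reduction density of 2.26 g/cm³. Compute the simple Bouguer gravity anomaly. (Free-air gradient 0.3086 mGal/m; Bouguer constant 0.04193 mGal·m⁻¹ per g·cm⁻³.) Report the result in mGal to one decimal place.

210.9

Free-air correction = 0.3086 × 1448.6 = 447.04 mGal
Free-air anomaly = 979325.59 − 979424.46 + (447.04) = 348.17 mGal
Bouguer slab correction = 0.04193 × 2.26 × 1448.6 = 137.27 mGal
Simple Bouguer anomaly = 348.17 − (137.27) = 210.90 mGal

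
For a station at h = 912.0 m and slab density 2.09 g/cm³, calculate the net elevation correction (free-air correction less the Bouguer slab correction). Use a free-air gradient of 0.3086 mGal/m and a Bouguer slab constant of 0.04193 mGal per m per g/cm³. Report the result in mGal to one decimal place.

Combined gradient = 0.3086 − 0.04193 × 2.09 = 0.2209663 mGal/m
Combined elevation correction = 0.2209663 × 912.0 = 201.5 mGal

201.5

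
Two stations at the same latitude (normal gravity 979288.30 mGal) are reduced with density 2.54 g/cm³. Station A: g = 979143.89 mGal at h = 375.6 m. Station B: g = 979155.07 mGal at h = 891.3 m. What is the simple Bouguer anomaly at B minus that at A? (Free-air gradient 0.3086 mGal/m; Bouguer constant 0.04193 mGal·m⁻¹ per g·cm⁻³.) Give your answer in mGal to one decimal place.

115.4

Δg_SB(A) = 979143.89 − 979288.30 + 0.3086×375.6 − 0.04193×2.54×375.6 = -68.50 mGal
Δg_SB(B) = 979155.07 − 979288.30 + 0.3086×891.3 − 0.04193×2.54×891.3 = 46.90 mGal
Difference = 46.90 − (-68.50) = 115.40 mGal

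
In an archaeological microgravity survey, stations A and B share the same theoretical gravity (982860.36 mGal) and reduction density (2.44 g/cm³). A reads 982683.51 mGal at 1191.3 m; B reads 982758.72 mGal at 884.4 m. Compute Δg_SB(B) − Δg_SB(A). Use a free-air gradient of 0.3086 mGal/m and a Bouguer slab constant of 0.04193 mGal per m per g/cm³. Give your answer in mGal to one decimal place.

11.9

Δg_SB(A) = 982683.51 − 982860.36 + 0.3086×1191.3 − 0.04193×2.44×1191.3 = 68.90 mGal
Δg_SB(B) = 982758.72 − 982860.36 + 0.3086×884.4 − 0.04193×2.44×884.4 = 80.80 mGal
Difference = 80.80 − (68.90) = 11.90 mGal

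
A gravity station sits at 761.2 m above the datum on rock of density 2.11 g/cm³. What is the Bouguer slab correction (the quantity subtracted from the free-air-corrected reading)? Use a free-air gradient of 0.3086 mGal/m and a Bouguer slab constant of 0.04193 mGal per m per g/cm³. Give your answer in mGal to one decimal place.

Bouguer slab correction = 0.04193 × 2.11 × 761.2 = 67.3 mGal

67.3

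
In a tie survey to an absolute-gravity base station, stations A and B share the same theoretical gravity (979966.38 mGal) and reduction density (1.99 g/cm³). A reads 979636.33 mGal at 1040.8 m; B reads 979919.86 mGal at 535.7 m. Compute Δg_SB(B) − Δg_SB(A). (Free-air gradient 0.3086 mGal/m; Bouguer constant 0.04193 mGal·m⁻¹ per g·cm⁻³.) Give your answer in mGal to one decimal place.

169.8

Δg_SB(A) = 979636.33 − 979966.38 + 0.3086×1040.8 − 0.04193×1.99×1040.8 = -95.70 mGal
Δg_SB(B) = 979919.86 − 979966.38 + 0.3086×535.7 − 0.04193×1.99×535.7 = 74.10 mGal
Difference = 74.10 − (-95.70) = 169.80 mGal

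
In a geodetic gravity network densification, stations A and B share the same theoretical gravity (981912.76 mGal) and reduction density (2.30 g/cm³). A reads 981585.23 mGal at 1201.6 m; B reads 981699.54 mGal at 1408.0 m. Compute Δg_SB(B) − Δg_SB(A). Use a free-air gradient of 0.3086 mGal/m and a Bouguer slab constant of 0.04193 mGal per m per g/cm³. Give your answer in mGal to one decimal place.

158.1

Δg_SB(A) = 981585.23 − 981912.76 + 0.3086×1201.6 − 0.04193×2.30×1201.6 = -72.60 mGal
Δg_SB(B) = 981699.54 − 981912.76 + 0.3086×1408.0 − 0.04193×2.30×1408.0 = 85.50 mGal
Difference = 85.50 − (-72.60) = 158.10 mGal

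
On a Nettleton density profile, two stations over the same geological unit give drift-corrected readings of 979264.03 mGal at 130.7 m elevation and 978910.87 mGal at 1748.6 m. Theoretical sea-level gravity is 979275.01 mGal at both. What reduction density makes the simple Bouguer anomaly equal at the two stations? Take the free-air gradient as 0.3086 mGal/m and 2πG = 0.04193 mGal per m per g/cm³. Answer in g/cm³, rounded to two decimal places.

Δg_obs = 978910.87 − 979264.03 = -353.16 mGal over Δh = 1748.6 − 130.7 = 1617.9 m
Equal Bouguer anomalies ⇒ Δg_obs + (0.3086 − 0.04193ρ)·Δh = 0
0.3086 − 0.04193ρ = −Δg_obs/Δh = 0.21828
ρ = (0.3086 − 0.21828) / 0.04193 = 2.15 g/cm³

2.15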